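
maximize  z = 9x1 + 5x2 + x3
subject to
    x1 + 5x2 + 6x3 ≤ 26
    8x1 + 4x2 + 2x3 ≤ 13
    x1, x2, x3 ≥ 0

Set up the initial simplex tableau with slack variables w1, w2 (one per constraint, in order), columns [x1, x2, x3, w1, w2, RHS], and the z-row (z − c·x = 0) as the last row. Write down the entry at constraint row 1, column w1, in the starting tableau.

1

Slack w1 belongs to constraint 1; its column is the unit vector e_1, so the entry in row 1 is 1.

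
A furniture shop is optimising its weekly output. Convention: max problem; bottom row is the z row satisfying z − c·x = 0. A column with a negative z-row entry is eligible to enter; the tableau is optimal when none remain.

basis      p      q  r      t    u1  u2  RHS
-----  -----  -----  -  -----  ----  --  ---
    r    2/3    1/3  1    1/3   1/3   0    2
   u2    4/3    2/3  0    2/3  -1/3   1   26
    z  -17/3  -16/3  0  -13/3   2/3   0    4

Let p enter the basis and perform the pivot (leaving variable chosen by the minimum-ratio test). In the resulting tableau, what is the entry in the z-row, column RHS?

Ratio test on column p — row 1: 2/(2/3) = 3; row 2: 26/(4/3) = 39/2. Minimum is 3 at row 1 (r leaves); pivot element 2/3.
Divide row 1 by 2/3; eliminate column p from the other rows.
z-row update in column RHS: 4 − (-17/3)·3 = 21.

21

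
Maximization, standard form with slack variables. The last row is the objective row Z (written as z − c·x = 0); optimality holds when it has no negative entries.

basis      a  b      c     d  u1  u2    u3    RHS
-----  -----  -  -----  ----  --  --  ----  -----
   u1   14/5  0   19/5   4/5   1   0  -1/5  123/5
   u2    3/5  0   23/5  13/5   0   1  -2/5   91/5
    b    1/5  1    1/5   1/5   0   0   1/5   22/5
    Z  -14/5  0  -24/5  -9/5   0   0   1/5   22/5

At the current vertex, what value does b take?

b is basic (row 3); its value is the RHS of that row, 22/5.

22/5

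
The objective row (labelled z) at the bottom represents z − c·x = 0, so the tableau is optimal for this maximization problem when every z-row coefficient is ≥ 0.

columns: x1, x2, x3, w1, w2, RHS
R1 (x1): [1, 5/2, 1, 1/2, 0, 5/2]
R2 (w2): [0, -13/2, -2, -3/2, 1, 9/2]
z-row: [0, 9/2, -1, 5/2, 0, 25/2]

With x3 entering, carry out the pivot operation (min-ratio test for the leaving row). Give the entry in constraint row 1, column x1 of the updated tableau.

1

Ratio test on column x3 — row 1: (5/2)/1 = 5/2; row 2: entry -2 ≤ 0. Minimum is 5/2 at row 1 (x1 leaves); pivot element 1.
Divide row 1 by 1; eliminate column x3 from the other rows.
In the new row 1, the x1 entry is the old entry divided by the pivot: 1/1 = 1.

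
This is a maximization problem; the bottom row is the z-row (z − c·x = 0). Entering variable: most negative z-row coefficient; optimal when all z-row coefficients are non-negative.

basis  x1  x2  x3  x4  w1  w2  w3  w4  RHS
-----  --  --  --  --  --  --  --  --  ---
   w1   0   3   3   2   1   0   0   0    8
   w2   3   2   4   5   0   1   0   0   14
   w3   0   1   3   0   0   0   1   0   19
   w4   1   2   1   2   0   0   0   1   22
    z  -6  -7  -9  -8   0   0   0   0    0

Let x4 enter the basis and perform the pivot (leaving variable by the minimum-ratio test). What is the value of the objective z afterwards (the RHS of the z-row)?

112/5

Ratio test on column x4 — row 1: 8/2 = 4; row 2: 14/5 = 14/5; row 3: entry 0 ≤ 0; row 4: 22/2 = 11. Minimum is 14/5 at row 2 (w2 leaves); pivot element 5.
Pivot on row 2; the z-row RHS becomes 0 − (-8)·(14/5) = 112/5.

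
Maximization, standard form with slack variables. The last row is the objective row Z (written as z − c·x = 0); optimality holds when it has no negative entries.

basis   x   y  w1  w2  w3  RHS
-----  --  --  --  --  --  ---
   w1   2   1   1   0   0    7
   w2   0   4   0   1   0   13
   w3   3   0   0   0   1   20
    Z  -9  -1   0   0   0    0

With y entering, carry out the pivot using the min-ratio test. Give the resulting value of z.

Ratio test on column y — row 1: 7/1 = 7; row 2: 13/4 = 13/4; row 3: entry 0 ≤ 0. Minimum is 13/4 at row 2 (w2 leaves); pivot element 4.
Pivot on row 2; the Z-row RHS becomes 0 − (-1)·(13/4) = 13/4.

13/4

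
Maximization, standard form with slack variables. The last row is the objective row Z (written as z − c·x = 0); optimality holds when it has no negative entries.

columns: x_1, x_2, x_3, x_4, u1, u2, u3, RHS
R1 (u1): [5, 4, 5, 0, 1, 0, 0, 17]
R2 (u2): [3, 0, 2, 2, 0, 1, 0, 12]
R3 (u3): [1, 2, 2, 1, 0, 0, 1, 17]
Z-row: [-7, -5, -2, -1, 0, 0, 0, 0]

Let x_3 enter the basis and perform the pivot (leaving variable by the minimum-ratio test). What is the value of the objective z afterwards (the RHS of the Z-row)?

34/5

Ratio test on column x_3 — row 1: 17/5 = 17/5; row 2: 12/2 = 6; row 3: 17/2 = 17/2. Minimum is 17/5 at row 1 (u1 leaves); pivot element 5.
Pivot on row 1; the Z-row RHS becomes 0 − (-2)·(17/5) = 34/5.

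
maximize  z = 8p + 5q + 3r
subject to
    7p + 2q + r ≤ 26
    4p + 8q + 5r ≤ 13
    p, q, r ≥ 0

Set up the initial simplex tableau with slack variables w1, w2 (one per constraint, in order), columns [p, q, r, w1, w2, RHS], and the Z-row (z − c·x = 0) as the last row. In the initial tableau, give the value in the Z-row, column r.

The Z-row carries the negated objective coefficients: the r entry is -3.

-3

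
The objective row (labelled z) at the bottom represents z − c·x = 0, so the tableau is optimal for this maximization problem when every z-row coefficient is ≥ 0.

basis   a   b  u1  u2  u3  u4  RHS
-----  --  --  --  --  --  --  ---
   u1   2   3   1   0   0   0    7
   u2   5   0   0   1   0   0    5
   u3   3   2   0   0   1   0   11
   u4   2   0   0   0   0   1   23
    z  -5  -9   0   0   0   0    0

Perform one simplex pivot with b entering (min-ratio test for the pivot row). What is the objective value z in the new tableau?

Ratio test on column b — row 1: 7/3 = 7/3; row 2: entry 0 ≤ 0; row 3: 11/2 = 11/2; row 4: entry 0 ≤ 0. Minimum is 7/3 at row 1 (u1 leaves); pivot element 3.
Pivot on row 1; the z-row RHS becomes 0 − (-9)·(7/3) = 21.

21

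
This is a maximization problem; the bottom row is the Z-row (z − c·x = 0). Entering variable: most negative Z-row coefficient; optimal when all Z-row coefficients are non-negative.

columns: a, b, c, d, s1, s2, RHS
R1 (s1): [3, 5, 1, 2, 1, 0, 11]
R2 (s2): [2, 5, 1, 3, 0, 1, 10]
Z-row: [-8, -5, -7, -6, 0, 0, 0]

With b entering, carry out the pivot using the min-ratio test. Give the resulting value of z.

10

Ratio test on column b — row 1: 11/5 = 11/5; row 2: 10/5 = 2. Minimum is 2 at row 2 (s2 leaves); pivot element 5.
Pivot on row 2; the Z-row RHS becomes 0 − (-5)·2 = 10.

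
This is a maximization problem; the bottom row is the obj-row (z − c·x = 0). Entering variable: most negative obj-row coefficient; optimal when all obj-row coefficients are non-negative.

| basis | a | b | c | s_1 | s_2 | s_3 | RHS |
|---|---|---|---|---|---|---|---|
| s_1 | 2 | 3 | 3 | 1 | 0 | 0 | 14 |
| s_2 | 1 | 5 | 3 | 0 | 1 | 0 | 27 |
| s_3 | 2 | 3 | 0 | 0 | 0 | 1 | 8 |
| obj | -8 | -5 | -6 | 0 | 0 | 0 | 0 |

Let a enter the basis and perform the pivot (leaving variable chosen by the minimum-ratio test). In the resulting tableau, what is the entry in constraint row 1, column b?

Ratio test on column a — row 1: 14/2 = 7; row 2: 27/1 = 27; row 3: 8/2 = 4. Minimum is 4 at row 3 (s_3 leaves); pivot element 2.
Divide row 3 by 2; eliminate column a from the other rows.
Row 1 update in column b: 3 − 2·(3/2) = 0.

0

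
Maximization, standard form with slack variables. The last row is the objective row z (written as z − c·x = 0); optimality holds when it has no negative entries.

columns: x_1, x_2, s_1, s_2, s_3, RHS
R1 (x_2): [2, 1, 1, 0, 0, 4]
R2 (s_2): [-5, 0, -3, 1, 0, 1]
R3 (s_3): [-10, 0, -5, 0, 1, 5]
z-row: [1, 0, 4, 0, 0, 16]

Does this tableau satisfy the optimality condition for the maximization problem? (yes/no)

Every z-row coefficient is ≥ 0, so the tableau is optimal.

yes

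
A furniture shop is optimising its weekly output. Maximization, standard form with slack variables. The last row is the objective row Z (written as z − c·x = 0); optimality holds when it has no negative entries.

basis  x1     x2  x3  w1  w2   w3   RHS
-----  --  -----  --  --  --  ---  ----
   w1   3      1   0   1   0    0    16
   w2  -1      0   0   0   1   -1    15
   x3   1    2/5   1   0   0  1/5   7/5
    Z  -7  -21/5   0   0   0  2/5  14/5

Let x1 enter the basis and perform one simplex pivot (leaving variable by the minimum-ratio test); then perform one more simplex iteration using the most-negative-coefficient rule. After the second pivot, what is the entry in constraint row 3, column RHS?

Ratio test on column x1 — row 1: 16/3 = 16/3; row 2: entry -1 ≤ 0; row 3: (7/5)/1 = 7/5. Minimum is 7/5 at row 3 (x3 leaves); pivot element 1.
Divide row 3 by 1; eliminate column x1 from the other rows.
Second iteration: most negative Z-row entry is -7/5 in column x2, so x2 enters.
Ratio test on column x2 — row 1: entry -1/5 ≤ 0; row 2: (82/5)/(2/5) = 41; row 3: (7/5)/(2/5) = 7/2. Minimum is 7/2 at row 3 (x1 leaves); pivot element 2/5.
Divide row 3 by 2/5; eliminate column x2 from the other rows.
After both pivots, the entry at constraint row 3, column RHS is 7/2.

7/2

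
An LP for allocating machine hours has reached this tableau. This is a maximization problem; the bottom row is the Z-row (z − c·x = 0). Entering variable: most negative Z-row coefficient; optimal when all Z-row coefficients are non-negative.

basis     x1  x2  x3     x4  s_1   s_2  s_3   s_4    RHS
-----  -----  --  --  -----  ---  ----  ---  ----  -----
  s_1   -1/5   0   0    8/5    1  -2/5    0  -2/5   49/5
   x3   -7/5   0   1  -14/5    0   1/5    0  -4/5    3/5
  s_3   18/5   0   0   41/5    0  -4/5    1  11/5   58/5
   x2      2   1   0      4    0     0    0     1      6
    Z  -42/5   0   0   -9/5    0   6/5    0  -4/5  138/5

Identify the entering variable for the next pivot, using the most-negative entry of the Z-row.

x1

Negative Z-row entries: x1: -42/5, x4: -9/5, s_4: -4/5.
The most negative is -42/5 in column x1, so x1 enters.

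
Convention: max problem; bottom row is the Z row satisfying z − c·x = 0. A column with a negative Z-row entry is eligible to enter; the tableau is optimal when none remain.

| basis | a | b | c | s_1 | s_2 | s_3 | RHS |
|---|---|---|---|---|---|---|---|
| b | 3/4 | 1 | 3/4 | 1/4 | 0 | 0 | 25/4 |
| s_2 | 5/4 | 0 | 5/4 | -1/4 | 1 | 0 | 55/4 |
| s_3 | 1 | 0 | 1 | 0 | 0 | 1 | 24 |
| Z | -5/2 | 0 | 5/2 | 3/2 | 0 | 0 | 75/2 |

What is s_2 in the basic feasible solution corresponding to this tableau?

s_2 is basic (row 2); its value is the RHS of that row, 55/4.

55/4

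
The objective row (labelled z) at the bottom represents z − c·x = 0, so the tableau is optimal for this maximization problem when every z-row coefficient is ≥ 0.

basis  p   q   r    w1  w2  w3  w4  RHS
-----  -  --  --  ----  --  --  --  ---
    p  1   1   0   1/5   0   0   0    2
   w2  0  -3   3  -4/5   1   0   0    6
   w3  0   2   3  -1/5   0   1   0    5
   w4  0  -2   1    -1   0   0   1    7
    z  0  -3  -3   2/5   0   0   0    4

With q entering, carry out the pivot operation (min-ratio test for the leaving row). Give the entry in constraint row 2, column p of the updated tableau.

Ratio test on column q — row 1: 2/1 = 2; row 2: entry -3 ≤ 0; row 3: 5/2 = 5/2; row 4: entry -2 ≤ 0. Minimum is 2 at row 1 (p leaves); pivot element 1.
Divide row 1 by 1; eliminate column q from the other rows.
Row 2 update in column p: 0 − (-3)·1 = 3.

3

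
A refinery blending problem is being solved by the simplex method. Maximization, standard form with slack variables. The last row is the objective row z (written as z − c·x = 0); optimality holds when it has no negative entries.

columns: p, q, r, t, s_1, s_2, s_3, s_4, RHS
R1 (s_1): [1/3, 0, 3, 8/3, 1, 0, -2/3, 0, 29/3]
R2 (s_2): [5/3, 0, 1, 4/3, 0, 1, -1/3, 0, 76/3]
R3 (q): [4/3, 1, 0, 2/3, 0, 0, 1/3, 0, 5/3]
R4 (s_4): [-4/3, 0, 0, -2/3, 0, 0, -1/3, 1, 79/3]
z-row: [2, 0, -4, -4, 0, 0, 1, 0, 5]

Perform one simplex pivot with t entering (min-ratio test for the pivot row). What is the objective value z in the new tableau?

Ratio test on column t — row 1: (29/3)/(8/3) = 29/8; row 2: (76/3)/(4/3) = 19; row 3: (5/3)/(2/3) = 5/2; row 4: entry -2/3 ≤ 0. Minimum is 5/2 at row 3 (q leaves); pivot element 2/3.
Pivot on row 3; the z-row RHS becomes 5 − (-4)·(5/2) = 15.

15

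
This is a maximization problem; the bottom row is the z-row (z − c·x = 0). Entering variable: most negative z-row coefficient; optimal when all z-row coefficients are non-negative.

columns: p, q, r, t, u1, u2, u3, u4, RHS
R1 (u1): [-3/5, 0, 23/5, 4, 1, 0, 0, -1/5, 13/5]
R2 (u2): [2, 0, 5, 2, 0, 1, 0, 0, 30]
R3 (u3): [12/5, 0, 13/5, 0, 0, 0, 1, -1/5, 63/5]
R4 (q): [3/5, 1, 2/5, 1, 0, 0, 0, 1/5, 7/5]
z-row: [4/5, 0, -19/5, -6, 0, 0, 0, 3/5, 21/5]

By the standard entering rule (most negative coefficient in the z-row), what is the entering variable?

Negative z-row entries: r: -19/5, t: -6.
The most negative is -6 in column t, so t enters.

t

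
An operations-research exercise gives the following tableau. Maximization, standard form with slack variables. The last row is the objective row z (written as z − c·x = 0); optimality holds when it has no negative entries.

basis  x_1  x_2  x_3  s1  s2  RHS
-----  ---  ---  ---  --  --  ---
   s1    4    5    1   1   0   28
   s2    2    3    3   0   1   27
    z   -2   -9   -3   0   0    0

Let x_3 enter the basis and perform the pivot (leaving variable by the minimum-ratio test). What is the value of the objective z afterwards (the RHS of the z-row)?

Ratio test on column x_3 — row 1: 28/1 = 28; row 2: 27/3 = 9. Minimum is 9 at row 2 (s2 leaves); pivot element 3.
Pivot on row 2; the z-row RHS becomes 0 − (-3)·9 = 27.

27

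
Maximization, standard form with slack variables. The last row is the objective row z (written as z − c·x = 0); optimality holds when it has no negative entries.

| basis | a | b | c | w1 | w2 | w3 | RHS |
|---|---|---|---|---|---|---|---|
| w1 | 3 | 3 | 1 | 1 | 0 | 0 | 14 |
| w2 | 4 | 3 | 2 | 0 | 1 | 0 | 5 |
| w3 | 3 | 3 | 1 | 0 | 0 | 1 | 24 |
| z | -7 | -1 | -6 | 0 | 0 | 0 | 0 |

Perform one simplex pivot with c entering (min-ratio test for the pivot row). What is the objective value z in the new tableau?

Ratio test on column c — row 1: 14/1 = 14; row 2: 5/2 = 5/2; row 3: 24/1 = 24. Minimum is 5/2 at row 2 (w2 leaves); pivot element 2.
Pivot on row 2; the z-row RHS becomes 0 − (-6)·(5/2) = 15.

15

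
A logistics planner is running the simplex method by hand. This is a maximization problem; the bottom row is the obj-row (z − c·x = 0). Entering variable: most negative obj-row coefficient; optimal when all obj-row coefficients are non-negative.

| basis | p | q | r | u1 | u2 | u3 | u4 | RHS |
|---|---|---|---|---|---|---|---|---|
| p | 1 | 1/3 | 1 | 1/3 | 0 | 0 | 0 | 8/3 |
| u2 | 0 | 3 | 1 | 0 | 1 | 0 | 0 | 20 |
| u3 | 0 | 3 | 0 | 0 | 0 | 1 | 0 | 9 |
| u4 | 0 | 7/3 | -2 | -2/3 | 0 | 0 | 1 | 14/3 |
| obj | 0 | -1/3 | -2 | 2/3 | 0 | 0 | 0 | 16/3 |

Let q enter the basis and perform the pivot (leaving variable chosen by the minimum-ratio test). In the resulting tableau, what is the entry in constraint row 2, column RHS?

14

Ratio test on column q — row 1: (8/3)/(1/3) = 8; row 2: 20/3 = 20/3; row 3: 9/3 = 3; row 4: (14/3)/(7/3) = 2. Minimum is 2 at row 4 (u4 leaves); pivot element 7/3.
Divide row 4 by 7/3; eliminate column q from the other rows.
Row 2 update in column RHS: 20 − 3·2 = 14.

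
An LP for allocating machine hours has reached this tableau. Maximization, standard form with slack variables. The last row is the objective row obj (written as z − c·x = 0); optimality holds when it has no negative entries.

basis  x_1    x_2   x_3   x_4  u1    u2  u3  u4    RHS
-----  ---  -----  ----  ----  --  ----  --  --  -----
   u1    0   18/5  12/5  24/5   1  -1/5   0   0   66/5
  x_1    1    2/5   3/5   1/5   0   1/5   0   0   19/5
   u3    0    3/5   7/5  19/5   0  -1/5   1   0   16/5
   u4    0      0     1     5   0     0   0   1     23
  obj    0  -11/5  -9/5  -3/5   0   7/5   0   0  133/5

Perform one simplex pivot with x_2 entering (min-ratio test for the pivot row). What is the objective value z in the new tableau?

104/3

Ratio test on column x_2 — row 1: (66/5)/(18/5) = 11/3; row 2: (19/5)/(2/5) = 19/2; row 3: (16/5)/(3/5) = 16/3; row 4: entry 0 ≤ 0. Minimum is 11/3 at row 1 (u1 leaves); pivot element 18/5.
Pivot on row 1; the obj-row RHS becomes 133/5 − (-11/5)·(11/3) = 104/3.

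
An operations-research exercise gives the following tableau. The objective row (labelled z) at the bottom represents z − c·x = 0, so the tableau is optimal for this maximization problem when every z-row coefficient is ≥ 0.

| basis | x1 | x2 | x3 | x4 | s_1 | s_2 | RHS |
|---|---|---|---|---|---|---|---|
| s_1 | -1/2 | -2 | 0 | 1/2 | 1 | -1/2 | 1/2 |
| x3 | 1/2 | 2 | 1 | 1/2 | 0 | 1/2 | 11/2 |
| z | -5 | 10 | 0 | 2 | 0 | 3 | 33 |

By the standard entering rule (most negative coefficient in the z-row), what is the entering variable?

x1

Negative z-row entries: x1: -5.
The most negative is -5 in column x1, so x1 enters.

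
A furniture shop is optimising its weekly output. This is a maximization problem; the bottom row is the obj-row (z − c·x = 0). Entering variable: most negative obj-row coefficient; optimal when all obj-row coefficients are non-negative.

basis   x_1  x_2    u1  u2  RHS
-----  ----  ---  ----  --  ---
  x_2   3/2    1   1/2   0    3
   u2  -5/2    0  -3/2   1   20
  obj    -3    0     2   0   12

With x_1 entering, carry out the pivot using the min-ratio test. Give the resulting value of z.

Ratio test on column x_1 — row 1: 3/(3/2) = 2; row 2: entry -5/2 ≤ 0. Minimum is 2 at row 1 (x_2 leaves); pivot element 3/2.
Pivot on row 1; the obj-row RHS becomes 12 − (-3)·2 = 18.

18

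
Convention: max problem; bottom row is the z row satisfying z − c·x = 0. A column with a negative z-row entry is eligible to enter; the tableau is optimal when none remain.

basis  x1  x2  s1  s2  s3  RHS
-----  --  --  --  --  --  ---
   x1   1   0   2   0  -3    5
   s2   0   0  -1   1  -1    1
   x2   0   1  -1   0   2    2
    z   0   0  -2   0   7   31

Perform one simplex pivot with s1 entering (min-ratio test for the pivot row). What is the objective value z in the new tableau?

Ratio test on column s1 — row 1: 5/2 = 5/2; row 2: entry -1 ≤ 0; row 3: entry -1 ≤ 0. Minimum is 5/2 at row 1 (x1 leaves); pivot element 2.
Pivot on row 1; the z-row RHS becomes 31 − (-2)·(5/2) = 36.

36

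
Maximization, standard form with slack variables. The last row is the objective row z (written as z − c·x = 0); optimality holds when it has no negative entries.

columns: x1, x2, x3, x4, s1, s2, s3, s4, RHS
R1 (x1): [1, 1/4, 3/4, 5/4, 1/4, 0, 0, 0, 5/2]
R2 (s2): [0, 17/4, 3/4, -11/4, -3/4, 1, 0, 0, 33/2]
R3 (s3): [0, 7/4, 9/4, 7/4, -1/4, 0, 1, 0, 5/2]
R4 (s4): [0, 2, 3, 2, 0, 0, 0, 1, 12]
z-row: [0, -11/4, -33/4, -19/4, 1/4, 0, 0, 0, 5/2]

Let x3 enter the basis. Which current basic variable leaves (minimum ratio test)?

Column x3 entries and ratios — x1: (5/2)/(3/4) = 10/3; s2: (33/2)/(3/4) = 22; s3: (5/2)/(9/4) = 10/9; s4: 12/3 = 4.
Smallest ratio is 10/9 in the row of s3, so s3 leaves.

s3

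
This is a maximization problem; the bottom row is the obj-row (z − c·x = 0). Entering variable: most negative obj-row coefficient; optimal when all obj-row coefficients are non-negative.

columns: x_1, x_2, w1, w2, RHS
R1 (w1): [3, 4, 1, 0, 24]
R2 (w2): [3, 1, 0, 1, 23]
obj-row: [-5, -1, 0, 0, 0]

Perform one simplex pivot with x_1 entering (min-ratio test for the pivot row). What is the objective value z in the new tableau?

Ratio test on column x_1 — row 1: 24/3 = 8; row 2: 23/3 = 23/3. Minimum is 23/3 at row 2 (w2 leaves); pivot element 3.
Pivot on row 2; the obj-row RHS becomes 0 − (-5)·(23/3) = 115/3.

115/3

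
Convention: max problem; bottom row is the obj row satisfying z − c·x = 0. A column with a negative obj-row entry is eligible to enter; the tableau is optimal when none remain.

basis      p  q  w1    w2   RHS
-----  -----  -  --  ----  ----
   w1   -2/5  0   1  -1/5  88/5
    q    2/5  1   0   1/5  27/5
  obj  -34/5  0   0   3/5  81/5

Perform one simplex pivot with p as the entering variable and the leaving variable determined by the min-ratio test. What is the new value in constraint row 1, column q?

1

Ratio test on column p — row 1: entry -2/5 ≤ 0; row 2: (27/5)/(2/5) = 27/2. Minimum is 27/2 at row 2 (q leaves); pivot element 2/5.
Divide row 2 by 2/5; eliminate column p from the other rows.
Row 1 update in column q: 0 − (-2/5)·(5/2) = 1.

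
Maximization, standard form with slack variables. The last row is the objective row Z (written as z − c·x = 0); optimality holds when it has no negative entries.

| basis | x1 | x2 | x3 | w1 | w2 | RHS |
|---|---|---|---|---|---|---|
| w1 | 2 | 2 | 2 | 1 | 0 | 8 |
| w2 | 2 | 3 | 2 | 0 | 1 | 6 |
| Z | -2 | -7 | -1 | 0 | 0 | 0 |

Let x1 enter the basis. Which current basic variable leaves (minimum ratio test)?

Column x1 entries and ratios — w1: 8/2 = 4; w2: 6/2 = 3.
Smallest ratio is 3 in the row of w2, so w2 leaves.

w2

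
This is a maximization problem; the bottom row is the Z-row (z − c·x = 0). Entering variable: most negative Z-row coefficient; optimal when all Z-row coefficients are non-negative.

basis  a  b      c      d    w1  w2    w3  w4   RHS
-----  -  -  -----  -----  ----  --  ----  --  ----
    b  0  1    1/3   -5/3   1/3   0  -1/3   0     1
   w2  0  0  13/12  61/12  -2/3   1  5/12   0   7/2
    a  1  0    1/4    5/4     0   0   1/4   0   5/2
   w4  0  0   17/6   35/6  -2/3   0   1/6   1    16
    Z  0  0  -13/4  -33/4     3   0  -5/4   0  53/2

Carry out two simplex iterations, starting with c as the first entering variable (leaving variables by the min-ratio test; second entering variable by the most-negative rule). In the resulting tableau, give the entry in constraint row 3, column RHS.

Ratio test on column c — row 1: 1/(1/3) = 3; row 2: (7/2)/(13/12) = 42/13; row 3: (5/2)/(1/4) = 10; row 4: 16/(17/6) = 96/17. Minimum is 3 at row 1 (b leaves); pivot element 1/3.
Divide row 1 by 1/3; eliminate column c from the other rows.
Second iteration: most negative Z-row entry is -49/2 in column d, so d enters.
Ratio test on column d — row 1: entry -5 ≤ 0; row 2: (1/4)/(21/2) = 1/42; row 3: (7/4)/(5/2) = 7/10; row 4: (15/2)/20 = 3/8. Minimum is 1/42 at row 2 (w2 leaves); pivot element 21/2.
Divide row 2 by 21/2; eliminate column d from the other rows.
After both pivots, the entry at constraint row 3, column RHS is 71/42.

71/42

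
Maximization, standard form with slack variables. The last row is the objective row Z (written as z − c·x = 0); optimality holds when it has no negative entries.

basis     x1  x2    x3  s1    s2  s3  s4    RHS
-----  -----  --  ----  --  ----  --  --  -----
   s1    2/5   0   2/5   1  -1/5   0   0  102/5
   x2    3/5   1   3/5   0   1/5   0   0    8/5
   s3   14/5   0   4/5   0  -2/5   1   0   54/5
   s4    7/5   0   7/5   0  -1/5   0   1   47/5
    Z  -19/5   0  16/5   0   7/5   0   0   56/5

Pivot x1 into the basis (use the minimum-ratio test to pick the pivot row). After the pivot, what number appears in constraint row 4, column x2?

-7/3

Ratio test on column x1 — row 1: (102/5)/(2/5) = 51; row 2: (8/5)/(3/5) = 8/3; row 3: (54/5)/(14/5) = 27/7; row 4: (47/5)/(7/5) = 47/7. Minimum is 8/3 at row 2 (x2 leaves); pivot element 3/5.
Divide row 2 by 3/5; eliminate column x1 from the other rows.
Row 4 update in column x2: 0 − (7/5)·(5/3) = -7/3.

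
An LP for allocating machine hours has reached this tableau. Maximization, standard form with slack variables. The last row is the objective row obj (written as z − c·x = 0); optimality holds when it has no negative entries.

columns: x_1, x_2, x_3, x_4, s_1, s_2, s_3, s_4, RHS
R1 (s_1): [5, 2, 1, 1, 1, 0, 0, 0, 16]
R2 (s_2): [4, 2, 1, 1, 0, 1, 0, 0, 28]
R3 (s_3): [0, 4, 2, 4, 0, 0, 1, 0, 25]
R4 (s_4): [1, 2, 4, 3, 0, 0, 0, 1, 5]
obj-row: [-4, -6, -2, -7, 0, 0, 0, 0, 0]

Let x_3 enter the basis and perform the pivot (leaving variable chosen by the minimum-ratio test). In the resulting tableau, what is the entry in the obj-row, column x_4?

-11/2

Ratio test on column x_3 — row 1: 16/1 = 16; row 2: 28/1 = 28; row 3: 25/2 = 25/2; row 4: 5/4 = 5/4. Minimum is 5/4 at row 4 (s_4 leaves); pivot element 4.
Divide row 4 by 4; eliminate column x_3 from the other rows.
obj-row update in column x_4: -7 − (-2)·(3/4) = -11/2.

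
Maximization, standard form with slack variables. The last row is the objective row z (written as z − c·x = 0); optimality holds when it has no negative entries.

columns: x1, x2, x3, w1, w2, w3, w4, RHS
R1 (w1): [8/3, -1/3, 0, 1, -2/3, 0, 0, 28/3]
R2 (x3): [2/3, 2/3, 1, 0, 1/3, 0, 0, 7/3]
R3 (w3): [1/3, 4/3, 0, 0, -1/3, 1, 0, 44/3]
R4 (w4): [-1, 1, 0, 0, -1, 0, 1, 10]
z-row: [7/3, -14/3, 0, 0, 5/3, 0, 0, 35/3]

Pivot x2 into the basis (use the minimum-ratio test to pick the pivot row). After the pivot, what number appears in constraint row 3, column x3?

-2

Ratio test on column x2 — row 1: entry -1/3 ≤ 0; row 2: (7/3)/(2/3) = 7/2; row 3: (44/3)/(4/3) = 11; row 4: 10/1 = 10. Minimum is 7/2 at row 2 (x3 leaves); pivot element 2/3.
Divide row 2 by 2/3; eliminate column x2 from the other rows.
Row 3 update in column x3: 0 − (4/3)·(3/2) = -2.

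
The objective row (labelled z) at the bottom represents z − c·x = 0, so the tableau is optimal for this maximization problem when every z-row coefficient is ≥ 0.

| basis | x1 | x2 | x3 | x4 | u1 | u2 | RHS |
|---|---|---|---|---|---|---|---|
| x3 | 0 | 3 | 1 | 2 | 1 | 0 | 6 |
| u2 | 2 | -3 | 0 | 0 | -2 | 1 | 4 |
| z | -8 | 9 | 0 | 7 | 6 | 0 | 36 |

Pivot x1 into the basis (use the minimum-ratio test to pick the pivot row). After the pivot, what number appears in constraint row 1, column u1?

Ratio test on column x1 — row 1: entry 0 ≤ 0; row 2: 4/2 = 2. Minimum is 2 at row 2 (u2 leaves); pivot element 2.
Divide row 2 by 2; eliminate column x1 from the other rows.
Row 1 update in column u1: 1 − 0·(-1) = 1.

1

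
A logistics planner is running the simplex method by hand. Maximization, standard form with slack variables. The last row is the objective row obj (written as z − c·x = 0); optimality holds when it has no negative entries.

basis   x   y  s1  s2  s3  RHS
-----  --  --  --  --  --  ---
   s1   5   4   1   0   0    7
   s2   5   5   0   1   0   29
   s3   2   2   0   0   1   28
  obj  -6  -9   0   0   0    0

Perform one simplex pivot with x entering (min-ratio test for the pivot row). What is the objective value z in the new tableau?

42/5

Ratio test on column x — row 1: 7/5 = 7/5; row 2: 29/5 = 29/5; row 3: 28/2 = 14. Minimum is 7/5 at row 1 (s1 leaves); pivot element 5.
Pivot on row 1; the obj-row RHS becomes 0 − (-6)·(7/5) = 42/5.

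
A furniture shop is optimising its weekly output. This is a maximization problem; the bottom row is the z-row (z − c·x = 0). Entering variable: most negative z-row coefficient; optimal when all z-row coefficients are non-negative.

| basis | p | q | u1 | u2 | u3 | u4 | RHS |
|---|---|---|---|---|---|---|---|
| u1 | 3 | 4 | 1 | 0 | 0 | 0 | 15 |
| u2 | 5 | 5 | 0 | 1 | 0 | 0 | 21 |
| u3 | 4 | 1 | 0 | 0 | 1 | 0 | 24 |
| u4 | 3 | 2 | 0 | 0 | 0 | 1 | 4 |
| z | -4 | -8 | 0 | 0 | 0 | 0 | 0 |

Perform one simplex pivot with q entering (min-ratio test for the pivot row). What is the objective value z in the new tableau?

Ratio test on column q — row 1: 15/4 = 15/4; row 2: 21/5 = 21/5; row 3: 24/1 = 24; row 4: 4/2 = 2. Minimum is 2 at row 4 (u4 leaves); pivot element 2.
Pivot on row 4; the z-row RHS becomes 0 − (-8)·2 = 16.

16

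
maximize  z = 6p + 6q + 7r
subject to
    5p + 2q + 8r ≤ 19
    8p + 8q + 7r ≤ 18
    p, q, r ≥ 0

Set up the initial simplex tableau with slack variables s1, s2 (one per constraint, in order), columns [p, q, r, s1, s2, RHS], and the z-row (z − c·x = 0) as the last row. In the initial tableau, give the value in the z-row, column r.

-7

The z-row carries the negated objective coefficients: the r entry is -7.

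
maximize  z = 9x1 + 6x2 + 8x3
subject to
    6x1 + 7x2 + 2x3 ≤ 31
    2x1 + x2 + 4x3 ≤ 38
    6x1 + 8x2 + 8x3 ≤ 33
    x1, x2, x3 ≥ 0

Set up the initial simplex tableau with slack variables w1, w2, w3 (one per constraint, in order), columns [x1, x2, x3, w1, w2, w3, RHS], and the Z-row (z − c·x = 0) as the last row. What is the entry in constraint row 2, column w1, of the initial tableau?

Slack w1 belongs to constraint 1; its column is the unit vector e_1, so the entry in row 2 is 0.

0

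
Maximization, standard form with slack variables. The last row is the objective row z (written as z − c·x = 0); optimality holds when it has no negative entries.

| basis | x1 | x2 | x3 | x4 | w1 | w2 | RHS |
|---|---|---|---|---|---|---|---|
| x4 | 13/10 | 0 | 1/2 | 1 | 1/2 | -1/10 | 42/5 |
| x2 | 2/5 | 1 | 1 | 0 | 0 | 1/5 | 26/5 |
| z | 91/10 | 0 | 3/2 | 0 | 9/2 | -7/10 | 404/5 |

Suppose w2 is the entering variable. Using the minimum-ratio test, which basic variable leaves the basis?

x2

Column w2 entries and ratios — x4: -1/10 ≤ 0, skip; x2: (26/5)/(1/5) = 26.
Smallest ratio is 26 in the row of x2, so x2 leaves.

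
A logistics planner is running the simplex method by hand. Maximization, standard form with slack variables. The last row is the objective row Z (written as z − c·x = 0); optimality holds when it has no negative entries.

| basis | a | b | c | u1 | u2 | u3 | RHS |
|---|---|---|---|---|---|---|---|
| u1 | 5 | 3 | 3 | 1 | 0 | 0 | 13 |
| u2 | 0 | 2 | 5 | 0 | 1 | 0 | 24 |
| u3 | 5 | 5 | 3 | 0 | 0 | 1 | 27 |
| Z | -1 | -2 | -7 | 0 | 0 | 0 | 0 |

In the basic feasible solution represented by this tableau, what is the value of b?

0

b is not in the basis, so in the current basic feasible solution b = 0.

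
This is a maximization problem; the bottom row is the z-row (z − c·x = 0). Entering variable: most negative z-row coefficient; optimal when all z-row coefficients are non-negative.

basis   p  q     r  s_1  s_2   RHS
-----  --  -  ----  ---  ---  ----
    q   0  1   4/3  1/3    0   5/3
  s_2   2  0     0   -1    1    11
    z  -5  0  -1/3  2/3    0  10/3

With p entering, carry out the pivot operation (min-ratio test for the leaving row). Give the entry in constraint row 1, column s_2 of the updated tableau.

Ratio test on column p — row 1: entry 0 ≤ 0; row 2: 11/2 = 11/2. Minimum is 11/2 at row 2 (s_2 leaves); pivot element 2.
Divide row 2 by 2; eliminate column p from the other rows.
Row 1 update in column s_2: 0 − 0·(1/2) = 0.

0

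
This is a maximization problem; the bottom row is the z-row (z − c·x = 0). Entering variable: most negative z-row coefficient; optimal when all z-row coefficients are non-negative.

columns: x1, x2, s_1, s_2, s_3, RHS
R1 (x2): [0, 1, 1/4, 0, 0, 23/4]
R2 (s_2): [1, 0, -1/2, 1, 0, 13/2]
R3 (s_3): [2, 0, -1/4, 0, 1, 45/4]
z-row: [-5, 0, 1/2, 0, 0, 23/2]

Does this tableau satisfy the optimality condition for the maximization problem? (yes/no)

The z-row has a negative entry -5 in column x1, so it is not optimal.

no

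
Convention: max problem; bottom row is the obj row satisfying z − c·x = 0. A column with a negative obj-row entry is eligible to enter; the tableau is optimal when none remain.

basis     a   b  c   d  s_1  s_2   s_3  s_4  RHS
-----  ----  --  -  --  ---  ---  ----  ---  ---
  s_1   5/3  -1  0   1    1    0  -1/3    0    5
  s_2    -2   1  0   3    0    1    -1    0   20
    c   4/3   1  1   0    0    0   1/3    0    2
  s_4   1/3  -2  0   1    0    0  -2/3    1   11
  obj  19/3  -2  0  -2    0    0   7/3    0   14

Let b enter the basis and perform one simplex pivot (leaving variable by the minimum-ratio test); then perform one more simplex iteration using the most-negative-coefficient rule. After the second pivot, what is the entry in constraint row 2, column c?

Ratio test on column b — row 1: entry -1 ≤ 0; row 2: 20/1 = 20; row 3: 2/1 = 2; row 4: entry -2 ≤ 0. Minimum is 2 at row 3 (c leaves); pivot element 1.
Divide row 3 by 1; eliminate column b from the other rows.
Second iteration: most negative obj-row entry is -2 in column d, so d enters.
Ratio test on column d — row 1: 7/1 = 7; row 2: 18/3 = 6; row 3: entry 0 ≤ 0; row 4: 15/1 = 15. Minimum is 6 at row 2 (s_2 leaves); pivot element 3.
Divide row 2 by 3; eliminate column d from the other rows.
After both pivots, the entry at constraint row 2, column c is -1/3.

-1/3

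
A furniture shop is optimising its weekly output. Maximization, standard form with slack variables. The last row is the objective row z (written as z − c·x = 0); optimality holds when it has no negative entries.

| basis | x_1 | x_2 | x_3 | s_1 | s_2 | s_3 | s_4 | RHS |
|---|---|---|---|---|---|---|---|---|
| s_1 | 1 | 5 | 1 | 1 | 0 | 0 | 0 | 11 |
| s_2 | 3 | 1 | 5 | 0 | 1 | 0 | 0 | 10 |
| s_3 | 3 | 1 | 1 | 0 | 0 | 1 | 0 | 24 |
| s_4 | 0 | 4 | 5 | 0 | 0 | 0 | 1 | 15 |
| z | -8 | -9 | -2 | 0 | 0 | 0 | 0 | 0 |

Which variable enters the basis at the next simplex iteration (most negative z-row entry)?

Negative z-row entries: x_1: -8, x_2: -9, x_3: -2.
The most negative is -9 in column x_2, so x_2 enters.

x_2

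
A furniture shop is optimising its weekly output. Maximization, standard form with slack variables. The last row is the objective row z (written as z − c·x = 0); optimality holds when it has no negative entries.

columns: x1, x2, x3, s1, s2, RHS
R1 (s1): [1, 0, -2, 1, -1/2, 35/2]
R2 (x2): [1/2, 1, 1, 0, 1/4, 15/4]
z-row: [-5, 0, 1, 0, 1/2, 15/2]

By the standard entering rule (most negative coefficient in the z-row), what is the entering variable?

x1

Negative z-row entries: x1: -5.
The most negative is -5 in column x1, so x1 enters.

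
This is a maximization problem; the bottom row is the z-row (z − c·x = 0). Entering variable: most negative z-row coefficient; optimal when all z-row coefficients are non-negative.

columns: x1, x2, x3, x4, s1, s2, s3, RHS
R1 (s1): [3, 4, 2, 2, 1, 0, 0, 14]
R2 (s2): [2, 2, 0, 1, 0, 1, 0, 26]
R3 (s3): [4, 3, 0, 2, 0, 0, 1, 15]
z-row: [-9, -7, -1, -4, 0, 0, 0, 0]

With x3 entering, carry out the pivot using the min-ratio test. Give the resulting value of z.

Ratio test on column x3 — row 1: 14/2 = 7; row 2: entry 0 ≤ 0; row 3: entry 0 ≤ 0. Minimum is 7 at row 1 (s1 leaves); pivot element 2.
Pivot on row 1; the z-row RHS becomes 0 − (-1)·7 = 7.

7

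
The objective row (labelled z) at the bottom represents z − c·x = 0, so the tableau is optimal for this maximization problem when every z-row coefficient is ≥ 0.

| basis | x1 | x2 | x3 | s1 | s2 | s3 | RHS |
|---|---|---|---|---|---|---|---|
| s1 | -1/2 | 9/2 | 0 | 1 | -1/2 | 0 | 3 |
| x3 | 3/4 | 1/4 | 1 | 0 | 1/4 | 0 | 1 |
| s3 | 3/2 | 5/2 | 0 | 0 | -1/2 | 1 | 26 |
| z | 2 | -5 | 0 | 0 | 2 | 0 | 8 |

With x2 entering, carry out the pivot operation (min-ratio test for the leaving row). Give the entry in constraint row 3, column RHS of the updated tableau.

73/3

Ratio test on column x2 — row 1: 3/(9/2) = 2/3; row 2: 1/(1/4) = 4; row 3: 26/(5/2) = 52/5. Minimum is 2/3 at row 1 (s1 leaves); pivot element 9/2.
Divide row 1 by 9/2; eliminate column x2 from the other rows.
Row 3 update in column RHS: 26 − (5/2)·(2/3) = 73/3.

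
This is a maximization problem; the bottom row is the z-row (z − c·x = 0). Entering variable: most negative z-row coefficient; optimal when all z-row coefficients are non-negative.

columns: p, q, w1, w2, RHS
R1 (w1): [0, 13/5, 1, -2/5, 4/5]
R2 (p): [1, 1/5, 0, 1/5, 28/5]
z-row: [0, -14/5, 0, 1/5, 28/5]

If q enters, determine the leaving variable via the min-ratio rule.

Column q entries and ratios — w1: (4/5)/(13/5) = 4/13; p: (28/5)/(1/5) = 28.
Smallest ratio is 4/13 in the row of w1, so w1 leaves.

w1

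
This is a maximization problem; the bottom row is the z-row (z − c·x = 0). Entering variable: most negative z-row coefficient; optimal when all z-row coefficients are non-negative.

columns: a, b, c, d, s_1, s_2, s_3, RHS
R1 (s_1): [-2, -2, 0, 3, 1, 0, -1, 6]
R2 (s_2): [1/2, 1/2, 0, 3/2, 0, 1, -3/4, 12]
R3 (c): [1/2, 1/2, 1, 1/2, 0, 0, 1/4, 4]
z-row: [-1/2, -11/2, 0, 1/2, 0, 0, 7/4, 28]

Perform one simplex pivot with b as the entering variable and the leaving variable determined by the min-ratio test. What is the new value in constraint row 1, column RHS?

Ratio test on column b — row 1: entry -2 ≤ 0; row 2: 12/(1/2) = 24; row 3: 4/(1/2) = 8. Minimum is 8 at row 3 (c leaves); pivot element 1/2.
Divide row 3 by 1/2; eliminate column b from the other rows.
Row 1 update in column RHS: 6 − (-2)·8 = 22.

22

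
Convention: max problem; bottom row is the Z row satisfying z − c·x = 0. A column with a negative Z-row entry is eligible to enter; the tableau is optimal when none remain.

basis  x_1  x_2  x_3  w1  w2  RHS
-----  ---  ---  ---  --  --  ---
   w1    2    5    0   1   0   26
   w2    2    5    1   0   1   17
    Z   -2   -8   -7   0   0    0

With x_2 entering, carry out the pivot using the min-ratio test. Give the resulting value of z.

Ratio test on column x_2 — row 1: 26/5 = 26/5; row 2: 17/5 = 17/5. Minimum is 17/5 at row 2 (w2 leaves); pivot element 5.
Pivot on row 2; the Z-row RHS becomes 0 − (-8)·(17/5) = 136/5.

136/5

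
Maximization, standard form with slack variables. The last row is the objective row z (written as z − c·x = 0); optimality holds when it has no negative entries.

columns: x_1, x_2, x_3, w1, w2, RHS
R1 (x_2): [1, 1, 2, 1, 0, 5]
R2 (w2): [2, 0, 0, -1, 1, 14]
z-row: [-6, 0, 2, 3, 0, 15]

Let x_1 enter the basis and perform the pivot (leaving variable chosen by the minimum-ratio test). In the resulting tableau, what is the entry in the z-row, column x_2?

6

Ratio test on column x_1 — row 1: 5/1 = 5; row 2: 14/2 = 7. Minimum is 5 at row 1 (x_2 leaves); pivot element 1.
Divide row 1 by 1; eliminate column x_1 from the other rows.
z-row update in column x_2: 0 − (-6)·1 = 6.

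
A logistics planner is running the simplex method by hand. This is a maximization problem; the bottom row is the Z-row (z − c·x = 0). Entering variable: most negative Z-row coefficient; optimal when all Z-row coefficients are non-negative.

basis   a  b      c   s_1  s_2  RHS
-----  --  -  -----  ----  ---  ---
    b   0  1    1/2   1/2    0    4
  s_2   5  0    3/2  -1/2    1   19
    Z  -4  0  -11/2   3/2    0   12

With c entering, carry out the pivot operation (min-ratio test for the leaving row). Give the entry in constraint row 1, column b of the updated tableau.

Ratio test on column c — row 1: 4/(1/2) = 8; row 2: 19/(3/2) = 38/3. Minimum is 8 at row 1 (b leaves); pivot element 1/2.
Divide row 1 by 1/2; eliminate column c from the other rows.
In the new row 1, the b entry is the old entry divided by the pivot: 1/(1/2) = 2.

2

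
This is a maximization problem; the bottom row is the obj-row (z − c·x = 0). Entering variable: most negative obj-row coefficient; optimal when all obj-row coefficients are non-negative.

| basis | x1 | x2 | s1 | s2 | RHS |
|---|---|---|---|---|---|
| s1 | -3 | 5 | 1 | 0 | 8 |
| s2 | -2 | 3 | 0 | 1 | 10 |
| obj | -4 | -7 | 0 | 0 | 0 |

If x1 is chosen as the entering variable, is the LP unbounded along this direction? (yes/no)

yes

Every constraint-row entry in column x1 is ≤ 0, so increasing x1 is unbounded.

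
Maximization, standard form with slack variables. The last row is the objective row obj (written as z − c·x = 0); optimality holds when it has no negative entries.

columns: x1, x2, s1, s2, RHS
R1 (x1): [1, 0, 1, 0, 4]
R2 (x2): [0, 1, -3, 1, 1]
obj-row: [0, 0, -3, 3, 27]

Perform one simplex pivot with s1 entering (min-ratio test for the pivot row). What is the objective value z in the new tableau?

Ratio test on column s1 — row 1: 4/1 = 4; row 2: entry -3 ≤ 0. Minimum is 4 at row 1 (x1 leaves); pivot element 1.
Pivot on row 1; the obj-row RHS becomes 27 − (-3)·4 = 39.

39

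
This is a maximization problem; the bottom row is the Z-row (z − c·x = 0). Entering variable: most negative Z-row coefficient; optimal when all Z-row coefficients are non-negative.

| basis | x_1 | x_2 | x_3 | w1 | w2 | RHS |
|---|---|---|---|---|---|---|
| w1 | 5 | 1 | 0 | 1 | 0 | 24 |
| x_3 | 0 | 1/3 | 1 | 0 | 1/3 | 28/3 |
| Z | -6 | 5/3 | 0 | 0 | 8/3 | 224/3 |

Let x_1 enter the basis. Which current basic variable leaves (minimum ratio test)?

w1

Column x_1 entries and ratios — w1: 24/5 = 24/5; x_3: 0 ≤ 0, skip.
Smallest ratio is 24/5 in the row of w1, so w1 leaves.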